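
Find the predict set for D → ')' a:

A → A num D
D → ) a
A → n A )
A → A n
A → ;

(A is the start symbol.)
PREDICT(D → ')' a) = (FIRST(RHS) \ {ε}) ∪ (FOLLOW(D) if ε ∈ FIRST(RHS), i.e. RHS ⇒* ε)
FIRST(')' a) = { ')' }
ε ∉ FIRST(')' a), so FOLLOW(D) is not added.
PREDICT(D → ')' a) = { ')' }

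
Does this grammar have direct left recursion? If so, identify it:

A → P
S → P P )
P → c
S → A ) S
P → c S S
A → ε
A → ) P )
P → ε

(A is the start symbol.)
No direct left recursion

Direct left recursion occurs when N → N α for some non-terminal N (the right-hand side begins with the left-hand side itself).

A → P: starts with P
S → P P ): starts with P
P → c: starts with c
S → A ) S: starts with A
P → c S S: starts with c
A → ε: starts with ε
A → ) P ): starts with ')'
P → ε: starts with ε

No direct left recursion found.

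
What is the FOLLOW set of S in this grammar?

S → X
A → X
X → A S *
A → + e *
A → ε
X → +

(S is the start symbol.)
{ $, '*' }

To compute FOLLOW(S), find every occurrence of S on a right-hand side N → α S β: add FIRST(β) \ {ε}, and if β is empty or nullable also add FOLLOW(N). Iterate to a fixed point.

S is the start symbol, so $ ∈ FOLLOW(S).
In X → A S *: S is followed by '*', add FIRST('*') \ {ε} = { '*' }

Taking the union: FOLLOW(S) = { $, '*' }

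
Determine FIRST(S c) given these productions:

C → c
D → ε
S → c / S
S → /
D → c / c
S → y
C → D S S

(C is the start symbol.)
{ '/', 'c', 'y' }

FIRST sets of the non-terminals involved (from the grammar, by fixed-point iteration):
  FIRST(S) = { '/', 'c', 'y' }

To compute FIRST(S c), process the symbols left to right:
Symbol S is a non-terminal. Add FIRST(S) \ {ε} = { '/', 'c', 'y' }
S is not nullable (ε ∉ FIRST(S)), so stop here.
FIRST(S c) = { '/', 'c', 'y' }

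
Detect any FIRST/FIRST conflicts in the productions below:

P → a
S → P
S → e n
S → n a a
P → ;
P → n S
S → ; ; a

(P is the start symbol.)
A FIRST/FIRST conflict occurs when two productions N → α and N → β for the same non-terminal have FIRST(α) ∩ FIRST(β) ≠ ∅ (with ε ∈ FIRST of a nullable right-hand side, so two nullable alternatives also conflict).

FIRST sets of the non-terminals at (or reachable through a nullable prefix from) the front of some alternative:
  FIRST(P) = { ';', 'a', 'n' }

Productions for P:
  P → a: FIRST = { 'a' }
  P → ;: FIRST = { ';' }
  P → n S: FIRST = { 'n' }
Productions for S:
  S → P: FIRST = { ';', 'a', 'n' }
  S → e n: FIRST = { 'e' }
  S → n a a: FIRST = { 'n' }
  S → ; ; a: FIRST = { ';' }

Conflict for S: S → P and S → n a a
  Overlap: { 'n' }
Conflict for S: S → P and S → ; ; a
  Overlap: { ';' }

Answer: Yes. S → P / S → n a a on { 'n' }; S → P / S → ';' ';' a on { ';' }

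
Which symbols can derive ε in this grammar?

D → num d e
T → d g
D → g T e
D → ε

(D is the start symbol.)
{ 'D' }

A non-terminal is nullable if it can derive ε (the empty string): either it has an ε-production, or it has a production whose right-hand side consists entirely of nullable non-terminals.

ε-productions: D → ε
So D is immediately nullable.
No further non-terminal can be added: every production for the remaining non-terminals contains a terminal or a non-nullable non-terminal.
Nullable = { 'D' }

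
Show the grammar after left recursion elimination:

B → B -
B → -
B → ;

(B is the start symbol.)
B is directly left-recursive. The standard transformation for
  A → A α₁ | ... | A α_m | β₁ | ... | β_n
is
  A  → β₁ A' | ... | β_n A'
  A' → α₁ A' | ... | α_m A' | ε

B → - becomes B → - B'
B → ; becomes B → ; B'
B → B - becomes B' → - B'
Add B' → ε

Resulting grammar:
B → - B'
B → ; B'
B' → - B'
B' → ε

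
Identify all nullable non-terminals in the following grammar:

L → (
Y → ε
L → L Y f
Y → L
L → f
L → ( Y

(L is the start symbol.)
{ 'Y' }

ε-productions: Y → ε
So Y is immediately nullable.
No further non-terminal can be added: every production for the remaining non-terminals contains a terminal or a non-nullable non-terminal.
Nullable = { 'Y' }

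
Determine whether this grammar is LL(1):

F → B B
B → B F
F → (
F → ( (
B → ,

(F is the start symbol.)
Relevant sets:
  FIRST(B) = { ',' }

For F:
  PREDICT(F → B B) = { ',' }
  PREDICT(F → '(') = { '(' }
  PREDICT(F → '(' '(') = { '(' }
For B:
  PREDICT(B → B F) = { ',' }
  PREDICT(B → ',') = { ',' }

Conflict found: Predict set conflict for F: { '(' }
The grammar is NOT LL(1).

Answer: No. Predict set conflict for F: { '(' }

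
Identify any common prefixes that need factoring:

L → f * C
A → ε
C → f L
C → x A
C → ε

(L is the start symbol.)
No, left-factoring is not needed

Left-factoring is needed when two productions for the same non-terminal
share a common prefix on the right-hand side.

Productions for C:
  C → f L
  C → x A
  C → ε

No common prefixes found.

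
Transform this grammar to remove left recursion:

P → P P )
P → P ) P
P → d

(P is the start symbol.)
P → d P'
P' → P ) P'
P' → ) P P'
P' → ε

P is directly left-recursive. The standard transformation for
  A → A α₁ | ... | A α_m | β₁ | ... | β_n
is
  A  → β₁ A' | ... | β_n A'
  A' → α₁ A' | ... | α_m A' | ε

P → d becomes P → d P'
P → P P ) becomes P' → P ) P'
P → P ) P becomes P' → ) P P'
Add P' → ε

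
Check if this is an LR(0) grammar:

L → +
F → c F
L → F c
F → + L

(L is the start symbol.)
No. Shift-reduce conflict between [L → + .] and [F → . + L]

Augment with L' → L and build the canonical LR(0) collection (I0 = CLOSURE({[L' → . L]}), then GOTO on every symbol after a dot until no new states appear). It has 9 states:
  I0: { [F → . + L], [F → . c F], [L → . +], [L → . F c], [L' → . L] }  — shift
  I1: { [F → + . L], [F → . + L], [F → . c F], [L → + .], [L → . +], [L → . F c] }  — shift, reduce
  I2: { [L → F . c] }  — shift
  I3: { [L' → L .] }  — accept
  I4: { [F → . + L], [F → . c F], [F → c . F] }  — shift
  I5: { [F → + . L], [F → . + L], [F → . c F], [L → . +], [L → . F c] }  — shift
  I6: { [F → c F .] }  — reduce
  I7: { [F → + L .] }  — reduce
  I8: { [L → F c .] }  — reduce

Conflict in state I1:
  Shift-reduce conflict between [L → + .] and [F → . + L]
So the grammar is NOT LR(0).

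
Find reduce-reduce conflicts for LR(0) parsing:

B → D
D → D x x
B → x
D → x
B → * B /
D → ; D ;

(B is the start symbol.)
Augment with B' → B and build the canonical LR(0) collection (I0 = CLOSURE({[B' → . B]}), then GOTO on every symbol after a dot until no new states appear). It has 13 states:
  I0: { [B → . * B /], [B → . D], [B → . x], [B' → . B], [D → . ; D ;], [D → . D x x], [D → . x] }  — shift
  I1: { [B → * . B /], [B → . * B /], [B → . D], [B → . x], [D → . ; D ;], [D → . D x x], [D → . x] }  — shift
  I2: { [D → . ; D ;], [D → . D x x], [D → . x], [D → ; . D ;] }  — shift
  I3: { [B' → B .] }  — accept
  I4: { [B → D .], [D → D . x x] }  — shift, reduce
  I5: { [B → x .], [D → x .] }  — 2 reduces
  I6: { [D → D x . x] }  — shift
  I7: { [D → D x x .] }  — reduce
  I8: { [D → ; D . ;], [D → D . x x] }  — shift
  I9: { [D → x .] }  — reduce
  I10: { [D → ; D ; .] }  — reduce
  I11: { [B → * B . /] }  — shift
  I12: { [B → * B / .] }  — reduce

I5 contains complete items [B → x .], [D → x .] — reduce-reduce conflict.

Answer: Yes — I5: [B → x .] vs [D → x .]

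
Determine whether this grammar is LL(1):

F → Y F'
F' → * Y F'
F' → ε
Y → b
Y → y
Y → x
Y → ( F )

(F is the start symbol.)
Yes, the grammar is LL(1).

A grammar is LL(1) if for each non-terminal N with multiple productions, the predict sets of those productions are pairwise disjoint, where PREDICT(N → α) = (FIRST(α) \ {ε}) ∪ (FOLLOW(N) if α ⇒* ε).

Relevant sets:
  FOLLOW(F') = { $, ')' }

For F':
  PREDICT(F' → '*' Y F') = { '*' }
  PREDICT(F' → ε) = { $, ')' }
For Y:
  PREDICT(Y → b) = { 'b' }
  PREDICT(Y → y) = { 'y' }
  PREDICT(Y → x) = { 'x' }
  PREDICT(Y → '(' F ')') = { '(' }
F has a single production, so nothing to check there.

All predict sets are disjoint. The grammar IS LL(1).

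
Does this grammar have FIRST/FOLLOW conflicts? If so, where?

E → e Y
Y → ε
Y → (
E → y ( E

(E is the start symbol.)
No FIRST/FOLLOW conflicts.

Nullable non-terminals: Y.

Y: nullable alternative(s) Y → ε; FOLLOW(Y) = { $ }
  Y → ε: FIRST \ {ε} = { } — this is the only nullable alternative, skip
  Y → (: FIRST \ {ε} = { '(' } — disjoint from FOLLOW(Y)

E has no nullable alternative, so no FIRST/FOLLOW check is needed there.

No FIRST/FOLLOW conflicts found.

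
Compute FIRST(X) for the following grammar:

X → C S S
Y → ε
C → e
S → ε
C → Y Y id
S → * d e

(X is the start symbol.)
To compute FIRST(X), examine every production with X on the left-hand side, reading each right-hand side left to right until a non-nullable symbol is reached.

FIRST sets of the other non-terminals involved (by the same procedure, iterated to a fixed point):
  FIRST(C) = { 'e', 'id' }

From X → C S S:
  - C is a non-terminal: add FIRST(C) \ {ε} = { 'e', 'id' }
    C is not nullable, so stop

Collecting: FIRST(X) = { 'e', 'id' }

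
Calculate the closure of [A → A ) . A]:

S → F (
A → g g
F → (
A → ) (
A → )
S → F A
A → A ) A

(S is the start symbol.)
To compute CLOSURE, for each item [A → α.Bβ] where B is a non-terminal, add [B → .γ] for all productions B → γ; repeat for the newly added items until nothing changes.

Start with: [A → A ) . A]
  [A → A ) . A] has the dot before A: add [A → . g g], [A → . ) (], [A → . )], [A → . A ) A]
No further items can be added.

CLOSURE = { [A → . ) (], [A → . )], [A → . A ) A], [A → . g g], [A → A ) . A] }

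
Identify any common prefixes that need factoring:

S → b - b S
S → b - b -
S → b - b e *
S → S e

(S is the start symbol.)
Left-factoring is needed when two productions for the same non-terminal
share a common prefix on the right-hand side.

Productions for S:
  S → b - b S
  S → b - b -
  S → b - b e *
  S → S e

Found common prefix 'b - b' in productions for S

Answer: Yes, S has productions with common prefix 'b - b'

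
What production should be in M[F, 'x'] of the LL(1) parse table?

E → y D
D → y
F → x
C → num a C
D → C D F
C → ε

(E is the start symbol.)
F → x

To find M[F, 'x'], we find productions for F where 'x' is in the predict set (PREDICT(N → α) = (FIRST(α) \ {ε}) ∪ (FOLLOW(N) if α ⇒* ε)).

F → x: PREDICT = { 'x' }
  'x' is in predict set, so this production goes in M[F, 'x']

M[F, 'x'] = F → x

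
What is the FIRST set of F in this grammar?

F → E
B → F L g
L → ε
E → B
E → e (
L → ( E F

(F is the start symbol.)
To compute FIRST(F), examine every production with F on the left-hand side, reading each right-hand side left to right until a non-nullable symbol is reached.

FIRST sets of the other non-terminals involved (by the same procedure, iterated to a fixed point):
  FIRST(E) = { 'e' }

From F → E:
  - E is a non-terminal: add FIRST(E) \ {ε} = { 'e' }
    E is not nullable, so stop

Collecting: FIRST(F) = { 'e' }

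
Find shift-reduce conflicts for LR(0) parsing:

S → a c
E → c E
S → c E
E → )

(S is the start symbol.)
No shift-reduce conflicts

A shift-reduce conflict occurs when an LR(0) state has both:
  - a complete (reduce) item [A → α .] (dot at the end), and
  - a shift item [B → β . c γ] (dot before a terminal).

Augment with S' → S and build the canonical LR(0) collection (I0 = CLOSURE({[S' → . S]}), then GOTO on every symbol after a dot until no new states appear). It has 9 states:
  I0: { [S → . a c], [S → . c E], [S' → . S] }  — shift
  I1: { [S' → S .] }  — accept
  I2: { [S → a . c] }  — shift
  I3: { [E → . )], [E → . c E], [S → c . E] }  — shift
  I4: { [E → ) .] }  — reduce
  I5: { [S → c E .] }  — reduce
  I6: { [E → . )], [E → . c E], [E → c . E] }  — shift
  I7: { [E → c E .] }  — reduce
  I8: { [S → a c .] }  — reduce

No state contains both a complete item and a shift item.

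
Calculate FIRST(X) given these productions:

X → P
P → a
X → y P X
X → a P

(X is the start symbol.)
{ 'a', 'y' }

To compute FIRST(X), examine every production with X on the left-hand side, reading each right-hand side left to right until a non-nullable symbol is reached.

FIRST sets of the other non-terminals involved (by the same procedure, iterated to a fixed point):
  FIRST(P) = { 'a' }

From X → P:
  - P is a non-terminal: add FIRST(P) \ {ε} = { 'a' }
    P is not nullable, so stop
From X → y P X:
  - y is a terminal: add 'y' and stop
From X → a P:
  - a is a terminal: add 'a' and stop

Collecting: FIRST(X) = { 'a', 'y' }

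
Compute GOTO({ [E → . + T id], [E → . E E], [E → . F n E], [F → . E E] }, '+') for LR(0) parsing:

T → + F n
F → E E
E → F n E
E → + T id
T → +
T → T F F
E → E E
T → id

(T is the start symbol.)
GOTO(I, '+') = CLOSURE({ [A → αX.β] : [A → α.Xβ] ∈ I, X = '+' })

Items with dot before '+', with the dot advanced:
  [E → . + T id] → [E → + . T id]
Closure of the advanced items:
  [E → + . T id] has the dot before T: add [T → . + F n], [T → . +], [T → . T F F], [T → . id]

GOTO = { [E → + . T id], [T → . + F n], [T → . +], [T → . T F F], [T → . id] }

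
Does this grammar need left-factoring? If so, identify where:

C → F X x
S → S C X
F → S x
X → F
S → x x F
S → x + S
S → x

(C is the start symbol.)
Left-factoring is needed when two productions for the same non-terminal
share a common prefix on the right-hand side.

Productions for S:
  S → S C X
  S → x x F
  S → x + S
  S → x

Found common prefix 'x' in productions for S

Answer: Yes, S has productions with common prefix 'x'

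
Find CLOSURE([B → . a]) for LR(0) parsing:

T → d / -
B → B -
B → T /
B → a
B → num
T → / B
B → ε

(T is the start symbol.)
{ [B → . a] }

To compute CLOSURE, for each item [A → α.Bβ] where B is a non-terminal, add [B → .γ] for all productions B → γ; repeat for the newly added items until nothing changes.

Start with: [B → . a]
The dot precedes the terminal a, so nothing is added.

CLOSURE = { [B → . a] }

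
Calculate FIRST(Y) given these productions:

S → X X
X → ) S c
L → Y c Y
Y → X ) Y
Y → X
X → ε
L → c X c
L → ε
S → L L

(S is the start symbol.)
FIRST sets of the other non-terminals involved (by the same procedure, iterated to a fixed point):
  FIRST(X) = { ')', ε }

From Y → X ) Y:
  - X is a non-terminal: add FIRST(X) \ {ε} = { ')' }
    X is nullable, so continue to the next symbol
  - ')' is a terminal: add ')' and stop
From Y → X:
  - X is a non-terminal: add FIRST(X) \ {ε} = { ')' }
    X is nullable and nothing follows, so the whole right-hand side can vanish: ε ∈ FIRST(Y)

Collecting: FIRST(Y) = { ')', ε }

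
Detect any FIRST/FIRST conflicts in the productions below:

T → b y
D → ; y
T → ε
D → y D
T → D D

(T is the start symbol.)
FIRST sets of the non-terminals at (or reachable through a nullable prefix from) the front of some alternative:
  FIRST(D) = { ';', 'y' }

Productions for T:
  T → b y: FIRST = { 'b' }
  T → ε: FIRST = { ε }
  T → D D: FIRST = { ';', 'y' }
Productions for D:
  D → ; y: FIRST = { ';' }
  D → y D: FIRST = { 'y' }

All alternatives of each non-terminal have pairwise disjoint FIRST sets.

Answer: No FIRST/FIRST conflicts.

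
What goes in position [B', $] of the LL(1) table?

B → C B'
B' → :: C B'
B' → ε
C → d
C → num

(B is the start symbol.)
B' → ε

To find M[B', $], we find productions for B' where $ is in the predict set (PREDICT(N → α) = (FIRST(α) \ {ε}) ∪ (FOLLOW(N) if α ⇒* ε)).

Relevant sets:
  FOLLOW(B') = { $ }

B' → :: C B': PREDICT = { '::' }
B' → ε: PREDICT = { $ }
  $ is in predict set, so this production goes in M[B', $]

M[B', $] = B' → ε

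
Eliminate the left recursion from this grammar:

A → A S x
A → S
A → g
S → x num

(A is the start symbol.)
A is directly left-recursive. The standard transformation for
  A → A α₁ | ... | A α_m | β₁ | ... | β_n
is
  A  → β₁ A' | ... | β_n A'
  A' → α₁ A' | ... | α_m A' | ε

A → S becomes A → S A'
A → g becomes A → g A'
A → A S x becomes A' → S x A'
Add A' → ε

Productions for other non-terminals are unchanged:
  S → x num

Resulting grammar:
A → S A'
A → g A'
A' → S x A'
A' → ε
S → x num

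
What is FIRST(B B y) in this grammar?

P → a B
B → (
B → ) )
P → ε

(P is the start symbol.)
{ '(', ')' }

FIRST sets of the non-terminals involved (from the grammar, by fixed-point iteration):
  FIRST(B) = { '(', ')' }

To compute FIRST(B B y), process the symbols left to right:
Symbol B is a non-terminal. Add FIRST(B) \ {ε} = { '(', ')' }
B is not nullable (ε ∉ FIRST(B)), so stop here.
FIRST(B B y) = { '(', ')' }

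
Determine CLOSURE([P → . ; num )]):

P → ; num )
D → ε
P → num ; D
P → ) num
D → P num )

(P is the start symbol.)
To compute CLOSURE, for each item [A → α.Bβ] where B is a non-terminal, add [B → .γ] for all productions B → γ; repeat for the newly added items until nothing changes.

Start with: [P → . ; num )]
The dot precedes the terminal ';', so nothing is added.

CLOSURE = { [P → . ; num )] }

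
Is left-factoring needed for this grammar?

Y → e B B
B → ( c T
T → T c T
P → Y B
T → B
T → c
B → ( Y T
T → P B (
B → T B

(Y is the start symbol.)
Left-factoring is needed when two productions for the same non-terminal
share a common prefix on the right-hand side.

Productions for B:
  B → ( c T
  B → ( Y T
  B → T B
Productions for T:
  T → T c T
  T → B
  T → c
  T → P B (

Found common prefix '(' in productions for B

Answer: Yes, B has productions with common prefix '('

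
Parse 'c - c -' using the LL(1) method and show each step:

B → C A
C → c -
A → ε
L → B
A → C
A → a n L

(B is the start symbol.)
Stack is shown with the top on the left.

Stack    Input      Action
--------------------------
B $      c - c - $  output B → C A
C A $    c - c - $  output C → c -
c - A $  c - c - $  match 'c'
- A $    - c - $    match '-'
A $      c - $      output A → C
C $      c - $      output C → c -
c - $    c - $      match 'c'
- $      - $        match '-'
$        $          accept

The string is accepted.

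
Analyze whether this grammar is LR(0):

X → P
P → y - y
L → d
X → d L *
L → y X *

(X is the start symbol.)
Augment with X' → X and build the canonical LR(0) collection (I0 = CLOSURE({[X' → . X]}), then GOTO on every symbol after a dot until no new states appear). It has 13 states:
  I0: { [P → . y - y], [X → . P], [X → . d L *], [X' → . X] }  — shift
  I1: { [X → P .] }  — reduce
  I2: { [X' → X .] }  — accept
  I3: { [L → . d], [L → . y X *], [X → d . L *] }  — shift
  I4: { [P → y . - y] }  — shift
  I5: { [P → y - . y] }  — shift
  I6: { [P → y - y .] }  — reduce
  I7: { [X → d L . *] }  — shift
  I8: { [L → d .] }  — reduce
  I9: { [L → y . X *], [P → . y - y], [X → . P], [X → . d L *] }  — shift
  I10: { [L → y X . *] }  — shift
  I11: { [L → y X * .] }  — reduce
  I12: { [X → d L * .] }  — reduce

Every state is either a pure shift/goto state or contains exactly one complete item and nothing to shift — no conflicts. The grammar is LR(0).

Answer: Yes, the grammar is LR(0)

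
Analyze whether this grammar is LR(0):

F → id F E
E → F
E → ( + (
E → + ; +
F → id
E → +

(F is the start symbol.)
No. Shift-reduce conflict between [F → id .] and [F → . id]

Augment with F' → F and build the canonical LR(0) collection (I0 = CLOSURE({[F' → . F]}), then GOTO on every symbol after a dot until no new states appear). It has 12 states:
  I0: { [F → . id F E], [F → . id], [F' → . F] }  — shift
  I1: { [F' → F .] }  — accept
  I2: { [F → . id F E], [F → . id], [F → id . F E], [F → id .] }  — shift, reduce
  I3: { [E → . ( + (], [E → . + ; +], [E → . +], [E → . F], [F → . id F E], [F → . id], [F → id F . E] }  — shift
  I4: { [E → ( . + (] }  — shift
  I5: { [E → + . ; +], [E → + .] }  — shift, reduce
  I6: { [F → id F E .] }  — reduce
  I7: { [E → F .] }  — reduce
  I8: { [E → + ; . +] }  — shift
  I9: { [E → + ; + .] }  — reduce
  I10: { [E → ( + . (] }  — shift
  I11: { [E → ( + ( .] }  — reduce

Conflict in state I2:
  Shift-reduce conflict between [F → id .] and [F → . id]
So the grammar is NOT LR(0).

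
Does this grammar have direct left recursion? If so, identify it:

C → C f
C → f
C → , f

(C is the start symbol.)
C → C f: LEFT RECURSIVE (starts with C)
C → f: starts with f
C → , f: starts with ','

The grammar has direct left recursion on: C.

Answer: Yes, C is left-recursive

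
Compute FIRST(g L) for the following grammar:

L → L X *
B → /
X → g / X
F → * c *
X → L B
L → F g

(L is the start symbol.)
To compute FIRST(g L), process the symbols left to right:
Symbol g is a terminal. Add 'g' and stop.
FIRST(g L) = { 'g' }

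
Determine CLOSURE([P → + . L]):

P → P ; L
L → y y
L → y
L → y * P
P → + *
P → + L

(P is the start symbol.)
To compute CLOSURE, for each item [A → α.Bβ] where B is a non-terminal, add [B → .γ] for all productions B → γ; repeat for the newly added items until nothing changes.

Start with: [P → + . L]
  [P → + . L] has the dot before L: add [L → . y y], [L → . y], [L → . y * P]
No further items can be added.

CLOSURE = { [L → . y * P], [L → . y y], [L → . y], [P → + . L] }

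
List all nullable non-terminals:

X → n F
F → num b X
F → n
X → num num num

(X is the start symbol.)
None

A non-terminal is nullable if it can derive ε (the empty string): either it has an ε-production, or it has a production whose right-hand side consists entirely of nullable non-terminals.

There are no ε-productions, so no non-terminal can derive ε.
No non-terminals are nullable.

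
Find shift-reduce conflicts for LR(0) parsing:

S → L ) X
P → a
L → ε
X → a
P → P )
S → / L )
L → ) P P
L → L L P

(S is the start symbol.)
Yes — I0: [L → .] vs [L → . ) P P]; I2: [L → .] vs [L → . ) P P]; I3: [L → .] vs [L → . ) P P]; I6: [L → .] vs [L → . ) P P]; I7: [L → L L P .] vs [P → P . )]; I13: [L → ) P P .] vs [P → P . )]; I14: [L → .] vs [L → . ) P P]; I15: [S → / L ) .] vs [P → . a]

A shift-reduce conflict occurs when an LR(0) state has both:
  - a complete (reduce) item [A → α .] (dot at the end), and
  - a shift item [B → β . c γ] (dot before a terminal).

Augment with S' → S and build the canonical LR(0) collection (I0 = CLOSURE({[S' → . S]}), then GOTO on every symbol after a dot until no new states appear). It has 16 states:
  I0: { [L → . ) P P], [L → . L L P], [L → .], [S → . / L )], [S → . L ) X], [S' → . S] }  — shift, reduce
  I1: { [L → ) . P P], [P → . P )], [P → . a] }  — shift
  I2: { [L → . ) P P], [L → . L L P], [L → .], [S → / . L )] }  — shift, reduce
  I3: { [L → . ) P P], [L → . L L P], [L → .], [L → L . L P], [S → L . ) X] }  — shift, reduce
  I4: { [S' → S .] }  — accept
  I5: { [L → ) . P P], [P → . P )], [P → . a], [S → L ) . X], [X → . a] }  — shift
  I6: { [L → . ) P P], [L → . L L P], [L → .], [L → L . L P], [L → L L . P], [P → . P )], [P → . a] }  — shift, reduce
  I7: { [L → L L P .], [P → P . )] }  — shift, reduce
  I8: { [P → a .] }  — reduce
  I9: { [P → P ) .] }  — reduce
  I10: { [L → ) P . P], [P → . P )], [P → . a], [P → P . )] }  — shift
  I11: { [S → L ) X .] }  — reduce
  I12: { [P → a .], [X → a .] }  — 2 reduces
  I13: { [L → ) P P .], [P → P . )] }  — shift, reduce
  I14: { [L → . ) P P], [L → . L L P], [L → .], [L → L . L P], [S → / L . )] }  — shift, reduce
  I15: { [L → ) . P P], [P → . P )], [P → . a], [S → / L ) .] }  — shift, reduce

I0 contains reduce item [L → .] and shift items [L → . ) P P], [S → . / L )] — shift-reduce conflict.
I2 contains reduce item [L → .] and shift item [L → . ) P P] — shift-reduce conflict.
I3 contains reduce item [L → .] and shift items [L → . ) P P], [S → L . ) X] — shift-reduce conflict.
I6 contains reduce item [L → .] and shift items [L → . ) P P], [P → . a] — shift-reduce conflict.
I7 contains reduce item [L → L L P .] and shift item [P → P . )] — shift-reduce conflict.
I13 contains reduce item [L → ) P P .] and shift item [P → P . )] — shift-reduce conflict.
I14 contains reduce item [L → .] and shift items [L → . ) P P], [S → / L . )] — shift-reduce conflict.
I15 contains reduce item [S → / L ) .] and shift item [P → . a] — shift-reduce conflict.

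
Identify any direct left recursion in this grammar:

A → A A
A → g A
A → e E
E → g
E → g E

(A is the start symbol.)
Yes, A is left-recursive

Direct left recursion occurs when N → N α for some non-terminal N (the right-hand side begins with the left-hand side itself).

A → A A: LEFT RECURSIVE (starts with A)
A → g A: starts with g
A → e E: starts with e
E → g: starts with g
E → g E: starts with g

The grammar has direct left recursion on: A.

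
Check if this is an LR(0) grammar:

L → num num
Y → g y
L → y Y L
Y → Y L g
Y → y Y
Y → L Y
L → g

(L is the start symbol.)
A grammar is LR(0) if no state in the canonical LR(0) collection has:
  - both a shift item (dot before a terminal) and a complete item (shift-reduce conflict), or
  - two or more complete items (reduce-reduce conflict; the accept item [L' → L .] counts as a complete item here).

Augment with L' → L and build the canonical LR(0) collection (I0 = CLOSURE({[L' → . L]}), then GOTO on every symbol after a dot until no new states appear). It has 16 states:
  I0: { [L → . g], [L → . num num], [L → . y Y L], [L' → . L] }  — shift
  I1: { [L' → L .] }  — accept
  I2: { [L → g .] }  — reduce
  I3: { [L → num . num] }  — shift
  I4: { [L → . g], [L → . num num], [L → . y Y L], [L → y . Y L], [Y → . L Y], [Y → . Y L g], [Y → . g y], [Y → . y Y] }  — shift
  I5: { [L → . g], [L → . num num], [L → . y Y L], [Y → . L Y], [Y → . Y L g], [Y → . g y], [Y → . y Y], [Y → L . Y] }  — shift
  I6: { [L → . g], [L → . num num], [L → . y Y L], [L → y Y . L], [Y → Y . L g] }  — shift
  I7: { [L → g .], [Y → g . y] }  — shift, reduce
  I8: { [L → . g], [L → . num num], [L → . y Y L], [L → y . Y L], [Y → . L Y], [Y → . Y L g], [Y → . g y], [Y → . y Y], [Y → y . Y] }  — shift
  I9: { [L → . g], [L → . num num], [L → . y Y L], [L → y Y . L], [Y → Y . L g], [Y → y Y .] }  — shift, reduce
  I10: { [L → y Y L .], [Y → Y L . g] }  — shift, reduce
  I11: { [Y → Y L g .] }  — reduce
  I12: { [Y → g y .] }  — reduce
  I13: { [L → . g], [L → . num num], [L → . y Y L], [Y → L Y .], [Y → Y . L g] }  — shift, reduce
  I14: { [Y → Y L . g] }  — shift
  I15: { [L → num num .] }  — reduce

Conflict in state I7:
  Shift-reduce conflict between [L → g .] and [Y → g . y]
So the grammar is NOT LR(0).

Answer: No. Shift-reduce conflict between [L → g .] and [Y → g . y]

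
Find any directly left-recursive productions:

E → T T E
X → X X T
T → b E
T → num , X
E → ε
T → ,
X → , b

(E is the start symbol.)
Yes, X is left-recursive

E → T T E: starts with T
X → X X T: LEFT RECURSIVE (starts with X)
T → b E: starts with b
T → num , X: starts with num
E → ε: starts with ε
T → ,: starts with ','
X → , b: starts with ','

The grammar has direct left recursion on: X.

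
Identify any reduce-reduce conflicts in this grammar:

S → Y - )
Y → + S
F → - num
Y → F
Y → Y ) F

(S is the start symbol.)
No reduce-reduce conflicts

A reduce-reduce conflict occurs when an LR(0) state has two complete items [A → α .] and [B → β .] — both call for a reduction, and with no lookahead the parser cannot choose between them.

Augment with S' → S and build the canonical LR(0) collection (I0 = CLOSURE({[S' → . S]}), then GOTO on every symbol after a dot until no new states appear). It has 12 states:
  I0: { [F → . - num], [S → . Y - )], [S' → . S], [Y → . + S], [Y → . F], [Y → . Y ) F] }  — shift
  I1: { [F → . - num], [S → . Y - )], [Y → + . S], [Y → . + S], [Y → . F], [Y → . Y ) F] }  — shift
  I2: { [F → - . num] }  — shift
  I3: { [Y → F .] }  — reduce
  I4: { [S' → S .] }  — accept
  I5: { [S → Y . - )], [Y → Y . ) F] }  — shift
  I6: { [F → . - num], [Y → Y ) . F] }  — shift
  I7: { [S → Y - . )] }  — shift
  I8: { [S → Y - ) .] }  — reduce
  I9: { [Y → Y ) F .] }  — reduce
  I10: { [F → - num .] }  — reduce
  I11: { [Y → + S .] }  — reduce

No state contains more than one complete item.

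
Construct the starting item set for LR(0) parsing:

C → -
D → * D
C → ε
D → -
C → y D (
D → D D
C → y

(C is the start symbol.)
First, augment the grammar with C' → C
I₀ = CLOSURE({ [C' → . C] }):
  [C' → . C] has the dot before C: add [C → . -], [C → .], [C → . y D (], [C → . y]
No further items can be added.

I₀ = { [C → . -], [C → . y D (], [C → . y], [C → .], [C' → . C] }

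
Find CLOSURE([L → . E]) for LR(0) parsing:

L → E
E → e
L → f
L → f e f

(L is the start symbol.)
Start with: [L → . E]
  [L → . E] has the dot before E: add [E → . e]
No further items can be added.

CLOSURE = { [E → . e], [L → . E] }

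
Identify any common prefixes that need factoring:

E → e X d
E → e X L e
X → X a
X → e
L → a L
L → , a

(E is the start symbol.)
Yes, E has productions with common prefix 'e X'

Left-factoring is needed when two productions for the same non-terminal
share a common prefix on the right-hand side.

Productions for E:
  E → e X d
  E → e X L e
Productions for X:
  X → X a
  X → e
Productions for L:
  L → a L
  L → , a

Found common prefix 'e X' in productions for E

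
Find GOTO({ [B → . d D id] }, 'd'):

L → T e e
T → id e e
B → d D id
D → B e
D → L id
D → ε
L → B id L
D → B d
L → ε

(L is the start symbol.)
{ [B → . d D id], [B → d . D id], [D → . B d], [D → . B e], [D → . L id], [D → .], [L → . B id L], [L → . T e e], [L → .], [T → . id e e] }

GOTO(I, 'd') = CLOSURE({ [A → αX.β] : [A → α.Xβ] ∈ I, X = 'd' })

Items with dot before 'd', with the dot advanced:
  [B → . d D id] → [B → d . D id]
Closure of the advanced items:
  [B → d . D id] has the dot before D: add [D → . B e], [D → . L id], [D → .], [D → . B d]
  [D → . B e] has the dot before B: add [B → . d D id]
  [D → . L id] has the dot before L: add [L → . T e e], [L → . B id L], [L → .]
  [L → . T e e] has the dot before T: add [T → . id e e]

GOTO = { [B → . d D id], [B → d . D id], [D → . B d], [D → . B e], [D → . L id], [D → .], [L → . B id L], [L → . T e e], [L → .], [T → . id e e] }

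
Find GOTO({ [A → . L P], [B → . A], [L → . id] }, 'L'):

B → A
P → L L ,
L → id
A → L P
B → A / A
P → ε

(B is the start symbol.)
GOTO(I, 'L') = CLOSURE({ [A → αX.β] : [A → α.Xβ] ∈ I, X = 'L' })

Items with dot before 'L', with the dot advanced:
  [A → . L P] → [A → L . P]
Closure of the advanced items:
  [A → L . P] has the dot before P: add [P → . L L ,], [P → .]
  [P → . L L ,] has the dot before L: add [L → . id]

GOTO = { [A → L . P], [L → . id], [P → . L L ,], [P → .] }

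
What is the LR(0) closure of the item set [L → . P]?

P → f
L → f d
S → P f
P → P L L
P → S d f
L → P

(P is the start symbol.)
{ [L → . P], [P → . P L L], [P → . S d f], [P → . f], [S → . P f] }

Start with: [L → . P]
  [L → . P] has the dot before P: add [P → . f], [P → . P L L], [P → . S d f]
  [P → . S d f] has the dot before S: add [S → . P f]
No further items can be added.

CLOSURE = { [L → . P], [P → . P L L], [P → . S d f], [P → . f], [S → . P f] }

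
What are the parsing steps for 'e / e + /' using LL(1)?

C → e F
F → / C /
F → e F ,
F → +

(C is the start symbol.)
Stack is shown with the top on the left.

Stack    Input        Action
----------------------------
C $      e / e + / $  output C → e F
e F $    e / e + / $  match 'e'
F $      / e + / $    output F → / C /
/ C / $  / e + / $    match '/'
C / $    e + / $      output C → e F
e F / $  e + / $      match 'e'
F / $    + / $        output F → +
+ / $    + / $        match '+'
/ $      / $          match '/'
$        $            accept

The string is accepted.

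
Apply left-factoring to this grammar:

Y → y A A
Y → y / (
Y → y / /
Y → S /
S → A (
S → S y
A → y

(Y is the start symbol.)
Left-factoring transforms A → αβ₁ | αβ₂ into A → αA' and A' → β₁ | β₂
(α is the longest common prefix among the alternatives). Repeat until
no nonterminal has two alternatives with a common prefix.

Round 1: Y has alternatives sharing prefix 'y'. Introduce Y': Y → y Y'
  Add: Y' → A A
  Add: Y' → / (
  Add: Y' → / /

Round 2: Y' has alternatives sharing prefix '/'. Introduce Y'': Y' → / Y''
  Add: Y'' → (
  Add: Y'' → /

No remaining common prefixes — done.

Resulting grammar:
Y → y Y'
Y' → A A
Y' → / Y''
Y'' → (
Y'' → /
Y → S /
S → A (
S → S y
A → y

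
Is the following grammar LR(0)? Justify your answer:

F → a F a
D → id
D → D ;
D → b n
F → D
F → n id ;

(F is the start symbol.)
A grammar is LR(0) if no state in the canonical LR(0) collection has:
  - both a shift item (dot before a terminal) and a complete item (shift-reduce conflict), or
  - two or more complete items (reduce-reduce conflict; the accept item [F' → F .] counts as a complete item here).

Augment with F' → F and build the canonical LR(0) collection (I0 = CLOSURE({[F' → . F]}), then GOTO on every symbol after a dot until no new states appear). It has 13 states:
  I0: { [D → . D ;], [D → . b n], [D → . id], [F → . D], [F → . a F a], [F → . n id ;], [F' → . F] }  — shift
  I1: { [D → D . ;], [F → D .] }  — shift, reduce
  I2: { [F' → F .] }  — accept
  I3: { [D → . D ;], [D → . b n], [D → . id], [F → . D], [F → . a F a], [F → . n id ;], [F → a . F a] }  — shift
  I4: { [D → b . n] }  — shift
  I5: { [D → id .] }  — reduce
  I6: { [F → n . id ;] }  — shift
  I7: { [F → n id . ;] }  — shift
  I8: { [F → n id ; .] }  — reduce
  I9: { [D → b n .] }  — reduce
  I10: { [F → a F . a] }  — shift
  I11: { [F → a F a .] }  — reduce
  I12: { [D → D ; .] }  — reduce

Conflict in state I1:
  Shift-reduce conflict between [F → D .] and [D → D . ;]
So the grammar is NOT LR(0).

Answer: No. Shift-reduce conflict between [F → D .] and [D → D . ;]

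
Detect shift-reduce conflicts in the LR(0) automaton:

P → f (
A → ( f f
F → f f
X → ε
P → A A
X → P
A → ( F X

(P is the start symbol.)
Yes — I7: [X → .] vs [A → . ( F X]

A shift-reduce conflict occurs when an LR(0) state has both:
  - a complete (reduce) item [A → α .] (dot at the end), and
  - a shift item [B → β . c γ] (dot before a terminal).

Augment with P' → P and build the canonical LR(0) collection (I0 = CLOSURE({[P' → . P]}), then GOTO on every symbol after a dot until no new states appear). It has 12 states:
  I0: { [A → . ( F X], [A → . ( f f], [P → . A A], [P → . f (], [P' → . P] }  — shift
  I1: { [A → ( . F X], [A → ( . f f], [F → . f f] }  — shift
  I2: { [A → . ( F X], [A → . ( f f], [P → A . A] }  — shift
  I3: { [P' → P .] }  — accept
  I4: { [P → f . (] }  — shift
  I5: { [P → f ( .] }  — reduce
  I6: { [P → A A .] }  — reduce
  I7: { [A → ( F . X], [A → . ( F X], [A → . ( f f], [P → . A A], [P → . f (], [X → . P], [X → .] }  — shift, reduce
  I8: { [A → ( f . f], [F → f . f] }  — shift
  I9: { [A → ( f f .], [F → f f .] }  — 2 reduces
  I10: { [X → P .] }  — reduce
  I11: { [A → ( F X .] }  — reduce

I7 contains reduce item [X → .] and shift items [A → . ( F X], [A → . ( f f], [P → . f (] — shift-reduce conflict.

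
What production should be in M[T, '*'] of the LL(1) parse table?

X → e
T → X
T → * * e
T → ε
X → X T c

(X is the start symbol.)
To find M[T, '*'], we find productions for T where '*' is in the predict set (PREDICT(N → α) = (FIRST(α) \ {ε}) ∪ (FOLLOW(N) if α ⇒* ε)).

Relevant sets:
  FIRST(X) = { 'e' }
  FOLLOW(T) = { 'c' }

T → X: PREDICT = { 'e' }
T → * * e: PREDICT = { '*' }
  '*' is in predict set, so this production goes in M[T, '*']
T → ε: PREDICT = { 'c' }

M[T, '*'] = T → * * e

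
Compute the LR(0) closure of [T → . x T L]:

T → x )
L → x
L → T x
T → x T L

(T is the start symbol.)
Start with: [T → . x T L]
The dot precedes the terminal x, so nothing is added.

CLOSURE = { [T → . x T L] }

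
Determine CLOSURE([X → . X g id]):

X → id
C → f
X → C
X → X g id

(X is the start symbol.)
{ [C → . f], [X → . C], [X → . X g id], [X → . id] }

To compute CLOSURE, for each item [A → α.Bβ] where B is a non-terminal, add [B → .γ] for all productions B → γ; repeat for the newly added items until nothing changes.

Start with: [X → . X g id]
  [X → . X g id] has the dot before X: add [X → . id], [X → . C]
  [X → . C] has the dot before C: add [C → . f]
No further items can be added.

CLOSURE = { [C → . f], [X → . C], [X → . X g id], [X → . id] }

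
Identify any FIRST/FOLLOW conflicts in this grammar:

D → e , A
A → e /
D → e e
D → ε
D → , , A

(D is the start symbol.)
A FIRST/FOLLOW conflict occurs when a non-terminal N has a nullable alternative N → β (β ⇒* ε) and another alternative N → α with FIRST(α) ∩ FOLLOW(N) ≠ ∅: on such a lookahead the parser cannot decide between expanding α and letting N vanish via β.

Nullable non-terminals: D.

D: nullable alternative(s) D → ε; FOLLOW(D) = { $ }
  D → e , A: FIRST \ {ε} = { 'e' } — disjoint from FOLLOW(D)
  D → e e: FIRST \ {ε} = { 'e' } — disjoint from FOLLOW(D)
  D → ε: FIRST \ {ε} = { } — this is the only nullable alternative, skip
  D → , , A: FIRST \ {ε} = { ',' } — disjoint from FOLLOW(D)

A has no nullable alternative, so no FIRST/FOLLOW check is needed there.

No FIRST/FOLLOW conflicts found.

Answer: No FIRST/FOLLOW conflicts.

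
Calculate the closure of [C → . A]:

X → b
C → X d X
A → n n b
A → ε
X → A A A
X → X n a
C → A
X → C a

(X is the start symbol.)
{ [A → . n n b], [A → .], [C → . A] }

To compute CLOSURE, for each item [A → α.Bβ] where B is a non-terminal, add [B → .γ] for all productions B → γ; repeat for the newly added items until nothing changes.

Start with: [C → . A]
  [C → . A] has the dot before A: add [A → . n n b], [A → .]
No further items can be added.

CLOSURE = { [A → . n n b], [A → .], [C → . A] }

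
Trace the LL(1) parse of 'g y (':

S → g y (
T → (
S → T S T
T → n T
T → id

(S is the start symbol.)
LL(1) parsing maintains a stack (initially the start symbol over $) and the input. At each step: if the stack top is a terminal, match it against the current input token; if it is a non-terminal N, replace it with the RHS of M[N, lookahead] (the unique production whose predict set contains the lookahead).

Stack is shown with the top on the left.

Stack    Input    Action
------------------------
S $      g y ( $  output S → g y (
g y ( $  g y ( $  match 'g'
y ( $    y ( $    match 'y'
( $      ( $      match '('
$        $        accept

The string is accepted.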